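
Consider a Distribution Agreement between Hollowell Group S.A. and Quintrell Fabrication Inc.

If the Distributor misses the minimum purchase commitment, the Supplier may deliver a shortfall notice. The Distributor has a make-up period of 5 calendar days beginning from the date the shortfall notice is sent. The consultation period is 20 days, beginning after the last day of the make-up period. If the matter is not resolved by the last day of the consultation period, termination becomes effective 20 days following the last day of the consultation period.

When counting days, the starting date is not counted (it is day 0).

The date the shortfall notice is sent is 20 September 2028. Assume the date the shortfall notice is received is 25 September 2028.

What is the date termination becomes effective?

Adding 5 calendar days to 20 September 2028 gives 25 September 2028, which is the last day of the make-up period.
Adding 20 calendar days to 25 September 2028 gives 15 October 2028, which is the last day of the consultation period.
Adding 20 calendar days to 15 October 2028 gives 4 November 2028, which is the date termination becomes effective.

4 November 2028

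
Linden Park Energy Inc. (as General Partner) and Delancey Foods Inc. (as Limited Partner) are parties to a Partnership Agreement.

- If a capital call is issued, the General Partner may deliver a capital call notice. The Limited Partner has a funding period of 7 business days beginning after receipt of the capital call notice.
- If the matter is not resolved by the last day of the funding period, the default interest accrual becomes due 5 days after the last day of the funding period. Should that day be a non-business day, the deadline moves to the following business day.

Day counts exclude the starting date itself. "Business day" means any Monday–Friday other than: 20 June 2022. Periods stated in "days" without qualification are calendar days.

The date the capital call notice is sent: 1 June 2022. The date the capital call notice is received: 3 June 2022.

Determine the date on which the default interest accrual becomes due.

From Friday, 3 June 2022, 7 business days (Jun 6, Jun 7, Jun 8, Jun 9, Jun 10, Jun 13, Jun 14, skipping weekends) brings us to Tuesday, 14 June 2022, which is the last day of the funding period.
The date on which the default interest accrual becomes due: 14 June 2022 + 5 days = 19 June 2022. That falls on a Sunday, so it rolls to the next business day, Tuesday, 21 June 2022.

21 June 2022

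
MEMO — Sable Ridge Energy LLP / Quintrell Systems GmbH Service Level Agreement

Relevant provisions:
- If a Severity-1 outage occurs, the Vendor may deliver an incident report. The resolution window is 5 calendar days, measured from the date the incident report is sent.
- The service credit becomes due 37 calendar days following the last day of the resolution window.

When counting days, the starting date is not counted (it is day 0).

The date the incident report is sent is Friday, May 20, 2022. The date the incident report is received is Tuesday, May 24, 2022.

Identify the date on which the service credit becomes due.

Jul 1, 2022

Adding 5 calendar days to May 20, 2022 gives May 25, 2022, which is the last day of the resolution window.
The date on which the service credit becomes due: 37 calendar days after May 25, 2022 is Jul 1, 2022.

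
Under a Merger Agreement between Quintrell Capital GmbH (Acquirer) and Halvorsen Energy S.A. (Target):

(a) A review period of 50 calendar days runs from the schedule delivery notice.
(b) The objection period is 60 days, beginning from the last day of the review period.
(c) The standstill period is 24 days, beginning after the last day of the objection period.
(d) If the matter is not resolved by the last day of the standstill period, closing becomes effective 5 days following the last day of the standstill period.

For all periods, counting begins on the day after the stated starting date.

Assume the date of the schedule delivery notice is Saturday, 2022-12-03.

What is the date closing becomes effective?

2023-04-21

The last day of the review period: 50 calendar days after 2022-12-03 is 2023-01-22.
Adding 60 calendar days to 2023-01-22 gives 2023-03-23, which is the last day of the objection period.
Adding 24 calendar days to 2023-03-23 gives 2023-04-16, which is the last day of the standstill period.
The date closing becomes effective: 2023-04-16 + 5 days = 2023-04-21.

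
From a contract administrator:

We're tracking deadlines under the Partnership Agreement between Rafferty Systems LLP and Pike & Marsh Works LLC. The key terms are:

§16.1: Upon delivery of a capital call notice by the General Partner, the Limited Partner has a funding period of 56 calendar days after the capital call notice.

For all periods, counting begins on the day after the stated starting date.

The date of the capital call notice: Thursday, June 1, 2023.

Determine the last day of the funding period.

The last day of the funding period: 56 calendar days after June 1, 2023 is July 27, 2023.

July 27, 2023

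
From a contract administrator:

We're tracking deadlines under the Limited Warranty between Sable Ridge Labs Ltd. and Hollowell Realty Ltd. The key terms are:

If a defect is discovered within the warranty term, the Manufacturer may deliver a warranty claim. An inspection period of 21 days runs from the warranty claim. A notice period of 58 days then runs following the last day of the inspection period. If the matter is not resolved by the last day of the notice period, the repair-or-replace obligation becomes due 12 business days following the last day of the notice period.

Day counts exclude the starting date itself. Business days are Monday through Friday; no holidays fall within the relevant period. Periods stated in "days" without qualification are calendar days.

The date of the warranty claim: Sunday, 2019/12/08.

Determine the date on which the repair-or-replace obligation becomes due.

The last day of the inspection period: 2019/12/08 + 21 days = 2019/12/29.
Adding 58 calendar days to 2019/12/29 gives 2020/02/25, which is the last day of the notice period.
The date on which the repair-or-replace obligation becomes due: counting 12 business days from Tuesday, 2020/02/25 (Feb 26, Feb 27, Feb 28, Mar 2, …, Mar 10, Mar 11, Mar 12, skipping weekends) reaches Thursday, 2020/03/12.

2020/03/12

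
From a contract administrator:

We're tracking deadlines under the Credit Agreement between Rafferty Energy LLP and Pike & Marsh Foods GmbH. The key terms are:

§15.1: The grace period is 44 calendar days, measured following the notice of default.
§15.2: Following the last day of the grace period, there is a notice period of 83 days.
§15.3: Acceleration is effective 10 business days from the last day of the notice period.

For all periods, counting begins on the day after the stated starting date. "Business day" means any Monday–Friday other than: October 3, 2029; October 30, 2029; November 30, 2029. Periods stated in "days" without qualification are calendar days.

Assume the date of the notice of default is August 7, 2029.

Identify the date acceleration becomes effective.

The last day of the grace period: 44 calendar days after August 7, 2029 is September 20, 2029.
Adding 83 calendar days to September 20, 2029 gives December 12, 2029, which is the last day of the notice period.
The date acceleration becomes effective: counting 10 business days from Wednesday, December 12, 2029 (Dec 13, Dec 14, Dec 17, Dec 18, Dec 19, Dec 20, Dec 21, Dec 24, Dec 25, Dec 26, skipping weekends) reaches Wednesday, December 26, 2029.

December 26, 2029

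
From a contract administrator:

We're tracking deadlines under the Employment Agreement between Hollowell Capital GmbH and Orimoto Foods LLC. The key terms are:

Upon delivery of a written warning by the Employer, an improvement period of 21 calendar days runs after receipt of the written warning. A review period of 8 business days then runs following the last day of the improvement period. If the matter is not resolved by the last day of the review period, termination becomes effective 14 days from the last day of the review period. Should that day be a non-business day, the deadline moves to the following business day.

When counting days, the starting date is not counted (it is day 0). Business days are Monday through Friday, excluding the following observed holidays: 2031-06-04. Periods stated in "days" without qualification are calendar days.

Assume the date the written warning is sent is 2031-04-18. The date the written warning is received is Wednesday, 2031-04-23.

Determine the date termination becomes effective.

The last day of the improvement period: 2031-04-23 + 21 days = 2031-05-14.
The last day of the review period: 8 business days after Wednesday, 2031-05-14, skipping weekends — May 15, May 16, May 19, May 20, May 21, May 22, May 23, May 26 — lands on Monday, 2031-05-26.
Adding 14 calendar days to 2031-05-26 gives 2031-06-09, which is the date termination becomes effective. 2031-06-09 is a Monday and is not a listed holiday, so no roll-forward applies.

2031-06-09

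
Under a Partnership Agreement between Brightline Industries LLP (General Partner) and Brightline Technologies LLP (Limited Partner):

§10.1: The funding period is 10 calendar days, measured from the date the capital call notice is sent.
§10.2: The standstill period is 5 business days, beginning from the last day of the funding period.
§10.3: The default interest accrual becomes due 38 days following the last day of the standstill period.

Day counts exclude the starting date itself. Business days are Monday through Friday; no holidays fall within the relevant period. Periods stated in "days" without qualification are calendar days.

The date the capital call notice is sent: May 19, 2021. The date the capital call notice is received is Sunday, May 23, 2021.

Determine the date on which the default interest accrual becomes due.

The last day of the funding period: 10 calendar days after May 19, 2021 is May 29, 2021.
From Saturday, May 29, 2021, 5 business days (May 31, Jun 1, Jun 2, Jun 3, Jun 4, skipping weekends) brings us to Friday, Jun 4, 2021, which is the last day of the standstill period.
Adding 38 calendar days to Jun 4, 2021 gives Jul 12, 2021, which is the date on which the default interest accrual becomes due.

Jul 12, 2021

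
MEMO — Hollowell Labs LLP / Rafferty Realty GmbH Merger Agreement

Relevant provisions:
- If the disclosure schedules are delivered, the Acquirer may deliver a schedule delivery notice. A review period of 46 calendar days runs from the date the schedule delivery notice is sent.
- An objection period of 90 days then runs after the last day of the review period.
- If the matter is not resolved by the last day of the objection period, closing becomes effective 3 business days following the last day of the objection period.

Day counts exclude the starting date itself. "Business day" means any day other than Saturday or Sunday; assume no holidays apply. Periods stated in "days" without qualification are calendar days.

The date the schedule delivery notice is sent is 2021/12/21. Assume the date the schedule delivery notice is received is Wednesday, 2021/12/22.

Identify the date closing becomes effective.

2022/05/11

Adding 46 calendar days to 2021/12/21 gives 2022/02/05, which is the last day of the review period.
The last day of the objection period: 2022/02/05 + 90 days = 2022/05/06.
The date closing becomes effective: 3 business days after Friday, 2022/05/06, skipping weekends — May 9, May 10, May 11 — lands on Wednesday, 2022/05/11.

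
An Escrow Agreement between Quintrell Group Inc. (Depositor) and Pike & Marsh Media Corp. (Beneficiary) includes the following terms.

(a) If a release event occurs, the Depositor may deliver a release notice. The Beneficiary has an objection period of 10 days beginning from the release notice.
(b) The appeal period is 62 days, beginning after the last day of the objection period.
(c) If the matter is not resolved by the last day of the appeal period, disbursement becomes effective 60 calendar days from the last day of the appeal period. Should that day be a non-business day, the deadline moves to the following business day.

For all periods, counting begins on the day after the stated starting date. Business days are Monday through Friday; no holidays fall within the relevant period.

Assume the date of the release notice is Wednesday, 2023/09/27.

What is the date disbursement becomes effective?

2024/02/06

The last day of the objection period: 10 calendar days after 2023/09/27 is 2023/10/07.
The last day of the appeal period: 2023/10/07 + 62 days = 2023/12/08.
The date disbursement becomes effective: 2023/12/08 + 60 days = 2024/02/06. 2024/02/06 is a Tuesday, so no roll-forward applies.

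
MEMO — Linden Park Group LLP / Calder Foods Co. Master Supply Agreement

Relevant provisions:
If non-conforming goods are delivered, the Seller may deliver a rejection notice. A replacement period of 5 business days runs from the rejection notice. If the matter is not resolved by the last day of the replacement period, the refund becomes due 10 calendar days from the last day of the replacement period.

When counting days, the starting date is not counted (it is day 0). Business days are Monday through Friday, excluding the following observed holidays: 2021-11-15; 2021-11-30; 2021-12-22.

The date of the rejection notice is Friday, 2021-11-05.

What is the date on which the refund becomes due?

2021-11-22

From Friday, 2021-11-05, 5 business days (Nov 8, Nov 9, Nov 10, Nov 11, Nov 12, skipping weekends) brings us to Friday, 2021-11-12, which is the last day of the replacement period.
The date on which the refund becomes due: 2021-11-12 + 10 days = 2021-11-22.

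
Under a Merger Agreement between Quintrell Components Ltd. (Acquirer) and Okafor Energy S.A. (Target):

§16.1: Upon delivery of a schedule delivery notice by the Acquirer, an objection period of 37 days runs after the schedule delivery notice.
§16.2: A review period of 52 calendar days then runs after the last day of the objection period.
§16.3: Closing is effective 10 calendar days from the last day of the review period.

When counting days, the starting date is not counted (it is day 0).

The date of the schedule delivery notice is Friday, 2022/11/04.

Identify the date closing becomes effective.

2023/02/11

Adding 37 calendar days to 2022/11/04 gives 2022/12/11, which is the last day of the objection period.
The last day of the review period: 52 calendar days after 2022/12/11 is 2023/02/01.
The date closing becomes effective: 2023/02/01 + 10 days = 2023/02/11.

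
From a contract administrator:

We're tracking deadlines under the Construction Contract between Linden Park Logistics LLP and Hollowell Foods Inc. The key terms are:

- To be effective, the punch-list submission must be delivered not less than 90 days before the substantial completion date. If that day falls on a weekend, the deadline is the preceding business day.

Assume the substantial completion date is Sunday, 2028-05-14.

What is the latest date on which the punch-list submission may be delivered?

Counting back 90 calendar days from 2028-05-14 gives 2028-02-14. That is a Monday, so no adjustment is needed.

2028-02-14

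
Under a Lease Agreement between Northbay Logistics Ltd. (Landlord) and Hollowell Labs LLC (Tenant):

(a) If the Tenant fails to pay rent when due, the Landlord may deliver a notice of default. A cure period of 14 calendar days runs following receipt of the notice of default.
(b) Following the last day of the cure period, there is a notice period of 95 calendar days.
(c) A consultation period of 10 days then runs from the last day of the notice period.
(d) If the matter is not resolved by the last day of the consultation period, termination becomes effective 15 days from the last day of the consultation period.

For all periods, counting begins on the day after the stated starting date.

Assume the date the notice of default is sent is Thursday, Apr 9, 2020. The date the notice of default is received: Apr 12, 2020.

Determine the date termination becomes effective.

Aug 24, 2020

The last day of the cure period: Apr 12, 2020 + 14 days = Apr 26, 2020.
The last day of the notice period: 95 calendar days after Apr 26, 2020 is Jul 30, 2020.
Adding 10 calendar days to Jul 30, 2020 gives Aug 9, 2020, which is the last day of the consultation period.
The date termination becomes effective: 15 calendar days after Aug 9, 2020 is Aug 24, 2020.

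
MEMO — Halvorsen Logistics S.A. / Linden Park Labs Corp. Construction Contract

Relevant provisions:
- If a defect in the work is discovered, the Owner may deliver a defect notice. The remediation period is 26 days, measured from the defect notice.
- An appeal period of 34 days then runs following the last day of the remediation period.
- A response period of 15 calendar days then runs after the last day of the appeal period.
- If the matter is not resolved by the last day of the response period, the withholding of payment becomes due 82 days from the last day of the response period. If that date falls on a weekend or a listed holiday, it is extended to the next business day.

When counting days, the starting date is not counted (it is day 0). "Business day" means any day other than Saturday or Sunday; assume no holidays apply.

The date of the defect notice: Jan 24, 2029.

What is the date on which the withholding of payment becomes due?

Adding 26 calendar days to Jan 24, 2029 gives Feb 19, 2029, which is the last day of the remediation period.
The last day of the appeal period: 34 calendar days after Feb 19, 2029 is Mar 25, 2029.
The last day of the response period: Mar 25, 2029 + 15 days = Apr 9, 2029.
The date on which the withholding of payment becomes due: Apr 9, 2029 + 82 days = Jun 30, 2029. That falls on a Saturday, so it rolls to the next business day, Monday, Jul 2, 2029.

Jul 2, 2029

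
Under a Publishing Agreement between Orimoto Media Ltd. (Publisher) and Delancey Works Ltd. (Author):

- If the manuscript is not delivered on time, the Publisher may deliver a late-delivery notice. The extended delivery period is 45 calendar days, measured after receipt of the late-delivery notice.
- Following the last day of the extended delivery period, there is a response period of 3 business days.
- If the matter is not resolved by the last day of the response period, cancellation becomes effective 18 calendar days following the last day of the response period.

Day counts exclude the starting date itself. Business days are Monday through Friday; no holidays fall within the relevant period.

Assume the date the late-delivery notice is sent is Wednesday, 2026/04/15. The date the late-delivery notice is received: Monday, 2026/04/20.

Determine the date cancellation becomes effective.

2026/06/27

The last day of the extended delivery period: 45 calendar days after 2026/04/20 is 2026/06/04.
The last day of the response period: counting 3 business days from Thursday, 2026/06/04 (Jun 5, Jun 8, Jun 9, skipping weekends) reaches Tuesday, 2026/06/09.
The date cancellation becomes effective: 18 calendar days after 2026/06/09 is 2026/06/27.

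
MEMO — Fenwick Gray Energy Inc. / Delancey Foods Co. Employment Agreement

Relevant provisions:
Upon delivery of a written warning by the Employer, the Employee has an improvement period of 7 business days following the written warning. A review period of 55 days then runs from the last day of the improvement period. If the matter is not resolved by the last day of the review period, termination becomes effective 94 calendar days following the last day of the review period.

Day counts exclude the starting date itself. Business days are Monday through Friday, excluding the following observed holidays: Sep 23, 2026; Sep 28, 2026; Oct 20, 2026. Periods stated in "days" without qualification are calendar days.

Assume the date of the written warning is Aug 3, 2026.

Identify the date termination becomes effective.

Jan 8, 2027

From Monday, Aug 3, 2026, 7 business days (Aug 4, Aug 5, Aug 6, Aug 7, Aug 10, Aug 11, Aug 12, skipping weekends) brings us to Wednesday, Aug 12, 2026, which is the last day of the improvement period.
The last day of the review period: Aug 12, 2026 + 55 days = Oct 6, 2026.
Adding 94 calendar days to Oct 6, 2026 gives Jan 8, 2027, which is the date termination becomes effective.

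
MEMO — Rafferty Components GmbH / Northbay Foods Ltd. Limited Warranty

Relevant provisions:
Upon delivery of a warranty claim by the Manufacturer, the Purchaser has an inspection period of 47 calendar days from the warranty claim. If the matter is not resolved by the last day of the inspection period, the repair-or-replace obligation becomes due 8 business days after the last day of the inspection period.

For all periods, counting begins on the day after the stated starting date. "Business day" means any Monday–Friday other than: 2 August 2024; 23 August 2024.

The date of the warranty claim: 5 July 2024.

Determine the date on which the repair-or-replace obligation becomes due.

The last day of the inspection period: 5 July 2024 + 47 days = 21 August 2024.
The date on which the repair-or-replace obligation becomes due: counting 8 business days from Wednesday, 21 August 2024 (Aug 22, Aug 26, Aug 27, Aug 28, Aug 29, Aug 30, Sep 2, Sep 3, skipping weekends and the listed holiday on Aug 23) reaches Tuesday, 3 September 2024.

3 September 2024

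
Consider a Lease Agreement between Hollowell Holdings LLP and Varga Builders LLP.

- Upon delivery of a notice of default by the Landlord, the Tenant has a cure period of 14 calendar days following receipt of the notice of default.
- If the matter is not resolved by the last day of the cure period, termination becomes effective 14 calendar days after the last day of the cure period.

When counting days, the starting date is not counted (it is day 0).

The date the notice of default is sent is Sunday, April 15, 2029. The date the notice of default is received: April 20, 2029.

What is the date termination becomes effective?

May 18, 2029

The last day of the cure period: 14 calendar days after April 20, 2029 is May 4, 2029.
The date termination becomes effective: 14 calendar days after May 4, 2029 is May 18, 2029.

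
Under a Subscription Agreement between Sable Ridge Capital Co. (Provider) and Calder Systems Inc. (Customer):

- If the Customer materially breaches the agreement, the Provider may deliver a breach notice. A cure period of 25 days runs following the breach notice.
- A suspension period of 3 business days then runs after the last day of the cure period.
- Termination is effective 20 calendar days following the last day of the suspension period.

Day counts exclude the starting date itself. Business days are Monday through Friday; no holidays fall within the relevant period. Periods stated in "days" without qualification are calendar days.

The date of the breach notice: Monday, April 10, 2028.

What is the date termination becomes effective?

May 30, 2028

The last day of the cure period: April 10, 2028 + 25 days = May 5, 2028.
The last day of the suspension period: counting 3 business days from Friday, May 5, 2028 (May 8, May 9, May 10, skipping weekends) reaches Wednesday, May 10, 2028.
Adding 20 calendar days to May 10, 2028 gives May 30, 2028, which is the date termination becomes effective.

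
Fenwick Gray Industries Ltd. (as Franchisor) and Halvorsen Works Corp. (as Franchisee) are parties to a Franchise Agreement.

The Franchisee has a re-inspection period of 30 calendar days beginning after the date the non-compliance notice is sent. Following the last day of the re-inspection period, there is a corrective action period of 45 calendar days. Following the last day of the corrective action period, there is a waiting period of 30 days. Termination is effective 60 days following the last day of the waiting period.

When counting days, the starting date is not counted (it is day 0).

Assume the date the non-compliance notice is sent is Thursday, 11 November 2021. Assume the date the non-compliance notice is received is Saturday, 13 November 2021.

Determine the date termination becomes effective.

25 April 2022

Adding 30 calendar days to 11 November 2021 gives 11 December 2021, which is the last day of the re-inspection period.
The last day of the corrective action period: 45 calendar days after 11 December 2021 is 25 January 2022.
The last day of the waiting period: 25 January 2022 + 30 days = 24 February 2022.
The date termination becomes effective: 60 calendar days after 24 February 2022 is 25 April 2022.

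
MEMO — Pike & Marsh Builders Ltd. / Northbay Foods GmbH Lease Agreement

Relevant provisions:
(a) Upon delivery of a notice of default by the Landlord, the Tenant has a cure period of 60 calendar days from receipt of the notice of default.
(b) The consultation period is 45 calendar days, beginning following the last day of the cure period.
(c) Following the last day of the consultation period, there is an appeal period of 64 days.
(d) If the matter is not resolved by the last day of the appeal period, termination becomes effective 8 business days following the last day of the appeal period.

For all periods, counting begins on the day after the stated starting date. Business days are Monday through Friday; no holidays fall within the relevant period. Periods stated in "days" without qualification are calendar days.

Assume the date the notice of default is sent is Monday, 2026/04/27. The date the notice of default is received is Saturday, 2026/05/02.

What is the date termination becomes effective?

The last day of the cure period: 60 calendar days after 2026/05/02 is 2026/07/01.
Adding 45 calendar days to 2026/07/01 gives 2026/08/15, which is the last day of the consultation period.
Adding 64 calendar days to 2026/08/15 gives 2026/10/18, which is the last day of the appeal period.
From Sunday, 2026/10/18, 8 business days (Oct 19, Oct 20, Oct 21, Oct 22, Oct 23, Oct 26, Oct 27, Oct 28, skipping weekends) brings us to Wednesday, 2026/10/28, which is the date termination becomes effective.

2026/10/28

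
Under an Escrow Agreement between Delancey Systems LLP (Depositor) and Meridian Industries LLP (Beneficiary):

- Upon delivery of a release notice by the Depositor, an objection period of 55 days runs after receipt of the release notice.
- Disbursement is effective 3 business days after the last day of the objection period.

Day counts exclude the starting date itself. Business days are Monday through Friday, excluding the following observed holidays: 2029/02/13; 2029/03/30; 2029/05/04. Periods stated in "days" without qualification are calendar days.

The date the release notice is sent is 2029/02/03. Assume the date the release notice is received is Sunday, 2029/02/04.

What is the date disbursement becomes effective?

2029/04/04

The last day of the objection period: 55 calendar days after 2029/02/04 is 2029/03/31.
The date disbursement becomes effective: 3 business days after Saturday, 2029/03/31, skipping weekends — Apr 2, Apr 3, Apr 4 — lands on Wednesday, 2029/04/04.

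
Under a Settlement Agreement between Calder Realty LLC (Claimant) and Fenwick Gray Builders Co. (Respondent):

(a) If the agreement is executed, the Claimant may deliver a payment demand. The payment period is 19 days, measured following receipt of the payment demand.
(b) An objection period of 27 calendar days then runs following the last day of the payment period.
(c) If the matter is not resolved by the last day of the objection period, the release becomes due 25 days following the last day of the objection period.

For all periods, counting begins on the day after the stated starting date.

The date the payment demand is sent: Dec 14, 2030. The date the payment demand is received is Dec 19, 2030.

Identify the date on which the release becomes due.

Feb 28, 2031

The last day of the payment period: Dec 19, 2030 + 19 days = Jan 7, 2031.
The last day of the objection period: Jan 7, 2031 + 27 days = Feb 3, 2031.
The date on which the release becomes due: Feb 3, 2031 + 25 days = Feb 28, 2031.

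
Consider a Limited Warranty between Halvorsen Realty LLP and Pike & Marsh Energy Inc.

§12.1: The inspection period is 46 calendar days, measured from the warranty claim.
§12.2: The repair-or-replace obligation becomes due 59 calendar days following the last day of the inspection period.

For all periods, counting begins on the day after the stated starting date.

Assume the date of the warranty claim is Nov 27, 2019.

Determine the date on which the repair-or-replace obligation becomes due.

The last day of the inspection period: Nov 27, 2019 + 46 days = Jan 12, 2020.
The date on which the repair-or-replace obligation becomes due: Jan 12, 2020 + 59 days = Mar 11, 2020.

Mar 11, 2020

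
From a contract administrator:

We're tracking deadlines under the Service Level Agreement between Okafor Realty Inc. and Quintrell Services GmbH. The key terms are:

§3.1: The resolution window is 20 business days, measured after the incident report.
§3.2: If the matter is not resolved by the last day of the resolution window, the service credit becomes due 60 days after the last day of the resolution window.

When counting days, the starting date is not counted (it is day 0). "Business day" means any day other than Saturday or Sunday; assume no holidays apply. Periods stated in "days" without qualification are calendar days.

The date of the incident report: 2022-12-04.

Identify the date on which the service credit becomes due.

2023-02-28

From Sunday, 2022-12-04, 20 business days (Dec 5, Dec 6, Dec 7, Dec 8, …, Dec 28, Dec 29, Dec 30, skipping weekends) brings us to Friday, 2022-12-30, which is the last day of the resolution window.
Adding 60 calendar days to 2022-12-30 gives 2023-02-28, which is the date on which the service credit becomes due.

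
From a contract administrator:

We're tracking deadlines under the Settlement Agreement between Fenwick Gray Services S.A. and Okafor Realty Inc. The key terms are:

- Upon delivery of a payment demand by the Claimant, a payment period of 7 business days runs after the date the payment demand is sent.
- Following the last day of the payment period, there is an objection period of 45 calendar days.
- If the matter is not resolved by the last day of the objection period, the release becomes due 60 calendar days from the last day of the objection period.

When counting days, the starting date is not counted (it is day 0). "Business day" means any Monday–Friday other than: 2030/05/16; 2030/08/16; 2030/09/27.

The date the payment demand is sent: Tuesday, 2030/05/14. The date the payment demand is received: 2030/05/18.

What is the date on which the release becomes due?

From Tuesday, 2030/05/14, 7 business days (May 15, May 17, May 20, May 21, May 22, May 23, May 24, skipping weekends and the listed holiday on May 16) brings us to Friday, 2030/05/24, which is the last day of the payment period.
The last day of the objection period: 2030/05/24 + 45 days = 2030/07/08.
The date on which the release becomes due: 2030/07/08 + 60 days = 2030/09/06.

2030/09/06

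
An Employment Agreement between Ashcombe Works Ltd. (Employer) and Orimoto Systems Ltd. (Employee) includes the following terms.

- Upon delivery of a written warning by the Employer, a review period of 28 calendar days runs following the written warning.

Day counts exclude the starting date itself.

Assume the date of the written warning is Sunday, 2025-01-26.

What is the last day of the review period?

The last day of the review period: 2025-01-26 + 28 days = 2025-02-23.

2025-02-23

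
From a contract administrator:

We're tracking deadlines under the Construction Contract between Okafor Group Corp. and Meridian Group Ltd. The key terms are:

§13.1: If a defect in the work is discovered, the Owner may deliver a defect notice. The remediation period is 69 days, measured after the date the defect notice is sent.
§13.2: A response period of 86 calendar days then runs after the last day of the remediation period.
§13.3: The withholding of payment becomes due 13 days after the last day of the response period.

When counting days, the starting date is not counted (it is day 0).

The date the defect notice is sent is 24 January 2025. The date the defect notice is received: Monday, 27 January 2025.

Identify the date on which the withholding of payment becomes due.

The last day of the remediation period: 24 January 2025 + 69 days = 3 April 2025.
Adding 86 calendar days to 3 April 2025 gives 28 June 2025, which is the last day of the response period.
The date on which the withholding of payment becomes due: 13 calendar days after 28 June 2025 is 11 July 2025.

11 July 2025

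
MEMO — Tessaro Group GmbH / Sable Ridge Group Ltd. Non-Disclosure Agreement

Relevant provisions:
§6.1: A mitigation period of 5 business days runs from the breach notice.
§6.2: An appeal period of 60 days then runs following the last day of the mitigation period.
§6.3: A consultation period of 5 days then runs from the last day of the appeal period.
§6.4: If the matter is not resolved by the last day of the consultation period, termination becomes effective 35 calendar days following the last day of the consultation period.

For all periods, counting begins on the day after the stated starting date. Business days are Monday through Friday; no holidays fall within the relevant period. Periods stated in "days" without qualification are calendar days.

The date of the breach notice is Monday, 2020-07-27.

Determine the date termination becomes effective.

The last day of the mitigation period: 5 business days after Monday, 2020-07-27, skipping weekends — Jul 28, Jul 29, Jul 30, Jul 31, Aug 3 — lands on Monday, 2020-08-03.
The last day of the appeal period: 2020-08-03 + 60 days = 2020-10-02.
The last day of the consultation period: 5 calendar days after 2020-10-02 is 2020-10-07.
Adding 35 calendar days to 2020-10-07 gives 2020-11-11, which is the date termination becomes effective.

2020-11-11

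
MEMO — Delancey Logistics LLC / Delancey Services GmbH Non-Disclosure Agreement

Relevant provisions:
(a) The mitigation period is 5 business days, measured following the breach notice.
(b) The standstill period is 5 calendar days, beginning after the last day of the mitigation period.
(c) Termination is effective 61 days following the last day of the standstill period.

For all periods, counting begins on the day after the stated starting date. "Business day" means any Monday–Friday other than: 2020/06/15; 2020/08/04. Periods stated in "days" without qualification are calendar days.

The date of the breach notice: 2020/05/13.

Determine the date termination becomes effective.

2020/07/25

The last day of the mitigation period: 5 business days after Wednesday, 2020/05/13, skipping weekends — May 14, May 15, May 18, May 19, May 20 — lands on Wednesday, 2020/05/20.
The last day of the standstill period: 2020/05/20 + 5 days = 2020/05/25.
The date termination becomes effective: 2020/05/25 + 61 days = 2020/07/25.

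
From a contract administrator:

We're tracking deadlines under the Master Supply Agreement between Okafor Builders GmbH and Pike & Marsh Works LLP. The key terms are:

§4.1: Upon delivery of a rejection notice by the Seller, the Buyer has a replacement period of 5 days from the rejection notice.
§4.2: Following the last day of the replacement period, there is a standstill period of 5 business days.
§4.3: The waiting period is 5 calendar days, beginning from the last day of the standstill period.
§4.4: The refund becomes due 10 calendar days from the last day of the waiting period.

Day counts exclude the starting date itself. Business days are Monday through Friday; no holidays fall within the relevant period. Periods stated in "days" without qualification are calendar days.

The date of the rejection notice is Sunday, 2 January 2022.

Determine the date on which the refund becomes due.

29 January 2022

Adding 5 calendar days to 2 January 2022 gives 7 January 2022, which is the last day of the replacement period.
From Friday, 7 January 2022, 5 business days (Jan 10, Jan 11, Jan 12, Jan 13, Jan 14, skipping weekends) brings us to Friday, 14 January 2022, which is the last day of the standstill period.
The last day of the waiting period: 14 January 2022 + 5 days = 19 January 2022.
The date on which the refund becomes due: 10 calendar days after 19 January 2022 is 29 January 2022.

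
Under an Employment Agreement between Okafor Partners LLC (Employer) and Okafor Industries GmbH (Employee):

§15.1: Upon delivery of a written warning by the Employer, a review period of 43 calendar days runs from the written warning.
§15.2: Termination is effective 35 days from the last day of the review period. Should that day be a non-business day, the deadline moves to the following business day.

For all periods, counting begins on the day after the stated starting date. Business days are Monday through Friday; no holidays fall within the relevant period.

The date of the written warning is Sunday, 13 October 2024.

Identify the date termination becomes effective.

30 December 2024

The last day of the review period: 43 calendar days after 13 October 2024 is 25 November 2024.
The date termination becomes effective: 25 November 2024 + 35 days = 30 December 2024. 30 December 2024 is a Monday, so no roll-forward applies.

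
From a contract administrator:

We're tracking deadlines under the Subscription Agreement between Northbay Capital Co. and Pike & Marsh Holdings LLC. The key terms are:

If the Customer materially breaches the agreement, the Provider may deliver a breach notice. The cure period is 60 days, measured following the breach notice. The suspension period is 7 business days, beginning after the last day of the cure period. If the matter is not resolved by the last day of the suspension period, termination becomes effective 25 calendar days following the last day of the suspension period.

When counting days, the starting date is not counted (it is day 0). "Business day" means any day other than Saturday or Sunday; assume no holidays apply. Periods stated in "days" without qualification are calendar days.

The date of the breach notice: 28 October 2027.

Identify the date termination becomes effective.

30 January 2028

Adding 60 calendar days to 28 October 2027 gives 27 December 2027, which is the last day of the cure period.
The last day of the suspension period: 7 business days after Monday, 27 December 2027, skipping weekends — Dec 28, Dec 29, Dec 30, Dec 31, Jan 3, Jan 4, Jan 5 — lands on Wednesday, 5 January 2028.
Adding 25 calendar days to 5 January 2028 gives 30 January 2028, which is the date termination becomes effective.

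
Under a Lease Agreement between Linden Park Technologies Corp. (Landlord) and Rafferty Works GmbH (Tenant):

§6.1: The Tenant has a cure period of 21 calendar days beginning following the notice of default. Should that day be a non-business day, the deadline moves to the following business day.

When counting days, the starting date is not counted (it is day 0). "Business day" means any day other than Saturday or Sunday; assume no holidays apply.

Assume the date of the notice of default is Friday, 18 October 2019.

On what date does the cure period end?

8 November 2019

Adding 21 calendar days to 18 October 2019 gives 8 November 2019, which is the last day of the cure period. 8 November 2019 is a Friday, so no roll-forward applies.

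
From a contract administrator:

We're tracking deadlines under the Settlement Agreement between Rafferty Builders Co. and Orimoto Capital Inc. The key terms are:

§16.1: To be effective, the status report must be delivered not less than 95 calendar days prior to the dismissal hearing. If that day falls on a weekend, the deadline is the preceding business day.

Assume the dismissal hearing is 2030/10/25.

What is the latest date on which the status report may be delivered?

2030/10/25 minus 95 days is 2030/07/22. That is a Monday, so no adjustment is needed.

2030/07/22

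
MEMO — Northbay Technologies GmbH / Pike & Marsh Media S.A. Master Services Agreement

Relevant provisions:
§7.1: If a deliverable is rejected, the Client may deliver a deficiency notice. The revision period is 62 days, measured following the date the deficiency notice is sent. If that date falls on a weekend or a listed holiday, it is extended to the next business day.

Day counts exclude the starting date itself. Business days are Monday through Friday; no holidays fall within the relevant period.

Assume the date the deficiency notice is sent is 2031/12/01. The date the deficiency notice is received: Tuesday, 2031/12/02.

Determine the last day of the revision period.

The last day of the revision period: 2031/12/01 + 62 days = 2032/02/01. That falls on a Sunday, so it rolls to the next business day, Monday, 2032/02/02.

2032/02/02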